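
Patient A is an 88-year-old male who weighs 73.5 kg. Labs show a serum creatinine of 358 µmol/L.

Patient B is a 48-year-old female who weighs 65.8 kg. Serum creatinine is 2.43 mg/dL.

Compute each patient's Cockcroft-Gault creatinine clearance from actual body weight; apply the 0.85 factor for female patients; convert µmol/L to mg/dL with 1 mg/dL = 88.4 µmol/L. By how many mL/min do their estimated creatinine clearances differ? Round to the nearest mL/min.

16 mL/min

Patient A: SCr = 358 / 88.4 = 4.05 mg/dL
Patient A: CrCl = (140 − 88) × 73.5 / (72 × 4.05) = 3822.0 / 291.60 ≈ 13.1 mL/min
Patient B: CrCl = (140 − 48) × 65.8 / (72 × 2.43) × 0.85 = 6053.6 / 174.96 × 0.85 ≈ 29.4 mL/min
|13.1 − 29.4| = 16.3 mL/min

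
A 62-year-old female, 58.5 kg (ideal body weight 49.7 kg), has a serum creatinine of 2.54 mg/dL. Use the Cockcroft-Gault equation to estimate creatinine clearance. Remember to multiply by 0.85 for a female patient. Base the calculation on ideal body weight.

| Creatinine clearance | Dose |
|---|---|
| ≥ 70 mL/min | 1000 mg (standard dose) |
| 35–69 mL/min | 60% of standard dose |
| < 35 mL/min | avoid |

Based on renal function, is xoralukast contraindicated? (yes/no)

CrCl = (140 − 62) × 49.7 / (72 × 2.54) × 0.85 = 3876.6 / 182.88 × 0.85 ≈ 18.0 mL/min
CrCl ≈ 18 mL/min, which is < 35 mL/min.

yes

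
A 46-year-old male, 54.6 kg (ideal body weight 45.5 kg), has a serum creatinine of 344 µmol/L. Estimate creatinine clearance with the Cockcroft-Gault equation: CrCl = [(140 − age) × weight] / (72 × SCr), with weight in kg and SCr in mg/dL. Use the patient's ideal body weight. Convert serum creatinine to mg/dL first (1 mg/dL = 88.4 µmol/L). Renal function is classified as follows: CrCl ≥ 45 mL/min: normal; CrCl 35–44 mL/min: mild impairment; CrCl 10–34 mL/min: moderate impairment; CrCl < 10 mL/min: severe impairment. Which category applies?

SCr = 344 / 88.4 = 3.891 mg/dL
CrCl = (140 − 46) × 45.5 / (72 × 3.891) = 4277.0 / 280.15 ≈ 15.3 mL/min
15 mL/min falls in the 'moderate impairment' range.

moderate impairment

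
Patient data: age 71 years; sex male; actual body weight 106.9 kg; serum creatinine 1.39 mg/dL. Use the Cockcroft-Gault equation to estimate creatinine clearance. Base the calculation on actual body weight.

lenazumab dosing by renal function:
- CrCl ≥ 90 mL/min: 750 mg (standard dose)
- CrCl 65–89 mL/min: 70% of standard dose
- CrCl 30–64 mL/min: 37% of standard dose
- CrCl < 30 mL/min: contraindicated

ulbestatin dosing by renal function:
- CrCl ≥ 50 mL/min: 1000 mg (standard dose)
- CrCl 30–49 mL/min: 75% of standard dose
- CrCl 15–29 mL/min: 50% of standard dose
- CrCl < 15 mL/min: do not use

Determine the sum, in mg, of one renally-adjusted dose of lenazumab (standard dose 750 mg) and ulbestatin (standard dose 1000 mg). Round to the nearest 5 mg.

1525 mg

CrCl = (140 − 71) × 106.9 / (72 × 1.39) = 7376.1 / 100.08 ≈ 73.7 mL/min
CrCl ≈ 74 mL/min.
lenazumab: 65–89 mL/min → 70% of 750 mg = 525 mg.
ulbestatin: ≥ 50 mL/min → 100% of 1000 mg = 1000 mg.
Total = 525 + 1000 = 1525 mg.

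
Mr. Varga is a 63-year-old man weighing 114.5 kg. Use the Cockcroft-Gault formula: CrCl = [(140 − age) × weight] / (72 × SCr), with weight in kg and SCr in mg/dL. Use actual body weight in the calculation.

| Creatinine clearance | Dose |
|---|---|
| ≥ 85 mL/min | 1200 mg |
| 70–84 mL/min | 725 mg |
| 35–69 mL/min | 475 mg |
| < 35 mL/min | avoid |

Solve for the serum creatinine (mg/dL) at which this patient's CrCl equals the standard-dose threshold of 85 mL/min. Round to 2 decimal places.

Standard dose requires CrCl ≥ 85 mL/min.
Set (140 − 63) × 114.5 / (72 × SCr) = 85
SCr = (140 − 63) × 114.5 / (72 × 85) = 1.441 mg/dL

1.44 mg/dL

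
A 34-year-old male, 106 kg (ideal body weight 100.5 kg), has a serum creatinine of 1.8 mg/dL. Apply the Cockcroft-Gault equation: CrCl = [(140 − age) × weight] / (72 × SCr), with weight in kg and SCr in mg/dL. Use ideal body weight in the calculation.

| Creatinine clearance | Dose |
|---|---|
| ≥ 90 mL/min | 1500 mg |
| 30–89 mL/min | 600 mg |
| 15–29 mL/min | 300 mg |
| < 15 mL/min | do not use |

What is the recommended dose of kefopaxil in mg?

CrCl = (140 − 34) × 100.5 / (72 × 1.8) = 10653.0 / 129.60 ≈ 82.2 mL/min
CrCl ≈ 82 mL/min → bracket 30–89 mL/min.
Dose for this bracket: 600 mg.

600 mg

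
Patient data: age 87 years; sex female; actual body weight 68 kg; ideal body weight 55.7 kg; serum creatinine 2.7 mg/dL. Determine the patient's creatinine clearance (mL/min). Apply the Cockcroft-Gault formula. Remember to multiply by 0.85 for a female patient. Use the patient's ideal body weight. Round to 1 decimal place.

CrCl = (140 − 87) × 55.7 / (72 × 2.7) × 0.85 = 2952.1 / 194.40 × 0.85 ≈ 12.9 mL/min

12.9 mL/min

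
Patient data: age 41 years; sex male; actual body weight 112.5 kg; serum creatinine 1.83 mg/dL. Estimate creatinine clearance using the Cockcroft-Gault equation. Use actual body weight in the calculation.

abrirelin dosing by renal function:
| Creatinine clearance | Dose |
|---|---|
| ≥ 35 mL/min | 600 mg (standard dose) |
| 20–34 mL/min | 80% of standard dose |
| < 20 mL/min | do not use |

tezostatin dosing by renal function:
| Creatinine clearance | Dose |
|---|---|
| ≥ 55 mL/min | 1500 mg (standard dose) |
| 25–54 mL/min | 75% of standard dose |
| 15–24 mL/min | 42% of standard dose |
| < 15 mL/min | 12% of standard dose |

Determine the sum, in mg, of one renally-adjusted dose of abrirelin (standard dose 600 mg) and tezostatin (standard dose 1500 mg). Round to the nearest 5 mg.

2100 mg

CrCl = (140 − 41) × 112.5 / (72 × 1.83) = 11137.5 / 131.76 ≈ 84.5 mL/min
CrCl ≈ 85 mL/min.
abrirelin: ≥ 35 mL/min → 100% of 600 mg = 600 mg.
tezostatin: ≥ 55 mL/min → 100% of 1500 mg = 1500 mg.
Total = 600 + 1500 = 2100 mg.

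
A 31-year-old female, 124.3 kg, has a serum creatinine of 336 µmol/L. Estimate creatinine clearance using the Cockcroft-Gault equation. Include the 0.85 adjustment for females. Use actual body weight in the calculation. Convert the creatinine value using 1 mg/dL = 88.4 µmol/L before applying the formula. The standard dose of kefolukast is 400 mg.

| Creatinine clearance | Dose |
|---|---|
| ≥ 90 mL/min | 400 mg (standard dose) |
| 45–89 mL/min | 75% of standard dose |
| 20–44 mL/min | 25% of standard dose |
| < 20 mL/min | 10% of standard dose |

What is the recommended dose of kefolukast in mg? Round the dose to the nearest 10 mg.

100 mg

SCr = 336 / 88.4 = 3.801 mg/dL
CrCl = (140 − 31) × 124.3 / (72 × 3.801) × 0.85 = 13548.7 / 273.67 × 0.85 ≈ 42.1 mL/min
CrCl ≈ 42 mL/min → bracket 20–44 mL/min.
25% of 400 mg = 100 mg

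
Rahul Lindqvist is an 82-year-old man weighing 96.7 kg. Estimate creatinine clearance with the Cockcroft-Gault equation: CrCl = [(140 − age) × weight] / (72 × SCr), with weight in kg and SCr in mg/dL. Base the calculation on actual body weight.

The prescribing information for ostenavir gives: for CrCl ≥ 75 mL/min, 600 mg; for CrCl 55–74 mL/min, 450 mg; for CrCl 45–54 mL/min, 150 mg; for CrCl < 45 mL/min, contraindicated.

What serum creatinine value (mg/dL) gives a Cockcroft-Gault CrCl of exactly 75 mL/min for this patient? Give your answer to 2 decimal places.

1.04 mg/dL

Standard dose requires CrCl ≥ 75 mL/min.
Set (140 − 82) × 96.7 / (72 × SCr) = 75
SCr = (140 − 82) × 96.7 / (72 × 75) = 1.039 mg/dL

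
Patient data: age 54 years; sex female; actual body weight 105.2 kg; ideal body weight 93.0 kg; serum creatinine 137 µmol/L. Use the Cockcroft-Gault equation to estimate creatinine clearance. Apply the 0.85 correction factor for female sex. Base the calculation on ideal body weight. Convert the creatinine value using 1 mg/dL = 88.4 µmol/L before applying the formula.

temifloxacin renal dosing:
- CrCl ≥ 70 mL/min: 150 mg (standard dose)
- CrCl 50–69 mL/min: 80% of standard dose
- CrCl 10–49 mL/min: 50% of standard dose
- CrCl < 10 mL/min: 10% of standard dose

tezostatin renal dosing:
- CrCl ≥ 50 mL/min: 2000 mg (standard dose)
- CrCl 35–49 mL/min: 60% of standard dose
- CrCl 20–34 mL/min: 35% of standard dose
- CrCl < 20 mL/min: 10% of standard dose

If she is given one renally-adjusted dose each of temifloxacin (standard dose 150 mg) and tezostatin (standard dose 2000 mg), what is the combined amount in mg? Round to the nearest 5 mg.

SCr = 137 / 88.4 = 1.55 mg/dL
CrCl = (140 − 54) × 93 / (72 × 1.55) × 0.85 = 7998.0 / 111.60 × 0.85 ≈ 60.9 mL/min
CrCl ≈ 61 mL/min.
temifloxacin: 50–69 mL/min → 80% of 150 mg = 120 mg.
tezostatin: ≥ 50 mL/min → 100% of 2000 mg = 2000 mg.
Total = 120 + 2000 = 2120 mg.

2120 mg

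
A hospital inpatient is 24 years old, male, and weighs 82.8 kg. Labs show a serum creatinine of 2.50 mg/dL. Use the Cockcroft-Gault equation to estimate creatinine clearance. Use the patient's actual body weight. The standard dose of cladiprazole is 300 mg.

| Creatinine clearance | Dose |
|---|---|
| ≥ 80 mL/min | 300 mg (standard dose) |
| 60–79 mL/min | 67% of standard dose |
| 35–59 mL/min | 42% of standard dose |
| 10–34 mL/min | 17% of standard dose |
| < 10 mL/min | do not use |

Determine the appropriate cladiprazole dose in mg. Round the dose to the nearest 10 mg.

CrCl = (140 − 24) × 82.8 / (72 × 2.5) = 9604.8 / 180.00 ≈ 53.4 mL/min
CrCl ≈ 53 mL/min → bracket 35–59 mL/min.
42% of 300 mg = 126 mg → 130 mg

130 mg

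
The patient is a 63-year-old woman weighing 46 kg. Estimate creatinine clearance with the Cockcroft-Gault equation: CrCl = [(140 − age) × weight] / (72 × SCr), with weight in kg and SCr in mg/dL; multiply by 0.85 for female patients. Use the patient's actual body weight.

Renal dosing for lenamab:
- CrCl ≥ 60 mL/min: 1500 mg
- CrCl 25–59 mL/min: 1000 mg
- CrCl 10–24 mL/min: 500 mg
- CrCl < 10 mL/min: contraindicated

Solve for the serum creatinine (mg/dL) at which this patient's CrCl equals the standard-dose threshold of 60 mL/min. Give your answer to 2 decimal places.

0.70 mg/dL

Standard dose requires CrCl ≥ 60 mL/min.
Set (140 − 63) × 46 × 0.85 / (72 × SCr) = 60
SCr = (140 − 63) × 46 × 0.85 / (72 × 60) = 0.697 mg/dL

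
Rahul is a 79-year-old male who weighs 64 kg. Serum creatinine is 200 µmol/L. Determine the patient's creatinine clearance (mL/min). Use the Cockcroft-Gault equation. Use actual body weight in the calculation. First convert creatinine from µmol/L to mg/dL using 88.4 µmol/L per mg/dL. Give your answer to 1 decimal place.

SCr = 200 / 88.4 = 2.262 mg/dL
CrCl = (140 − 79) × 64 / (72 × 2.262) = 3904.0 / 162.86 ≈ 24.0 mL/min

24.0 mL/min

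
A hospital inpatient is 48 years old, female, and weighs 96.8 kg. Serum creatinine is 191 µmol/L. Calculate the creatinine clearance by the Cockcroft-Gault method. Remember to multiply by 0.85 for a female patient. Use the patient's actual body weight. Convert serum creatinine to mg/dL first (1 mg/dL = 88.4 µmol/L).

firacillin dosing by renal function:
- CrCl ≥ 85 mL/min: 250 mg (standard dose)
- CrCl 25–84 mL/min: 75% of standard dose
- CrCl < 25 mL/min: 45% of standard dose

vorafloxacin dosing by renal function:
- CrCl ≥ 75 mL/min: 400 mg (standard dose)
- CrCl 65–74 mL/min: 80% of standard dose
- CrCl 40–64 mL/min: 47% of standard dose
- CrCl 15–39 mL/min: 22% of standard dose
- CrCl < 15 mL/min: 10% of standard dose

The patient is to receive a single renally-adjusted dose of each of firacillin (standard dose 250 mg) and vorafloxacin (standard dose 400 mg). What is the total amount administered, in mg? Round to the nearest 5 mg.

375 mg

SCr = 191 / 88.4 = 2.161 mg/dL
CrCl = (140 − 48) × 96.8 / (72 × 2.161) × 0.85 = 8905.6 / 155.59 × 0.85 ≈ 48.7 mL/min
CrCl ≈ 49 mL/min.
firacillin: 25–84 mL/min → 75% of 250 mg = 187.5 mg.
vorafloxacin: 40–64 mL/min → 47% of 400 mg = 188 mg.
Total = 187.5 + 188 = 375.5 mg.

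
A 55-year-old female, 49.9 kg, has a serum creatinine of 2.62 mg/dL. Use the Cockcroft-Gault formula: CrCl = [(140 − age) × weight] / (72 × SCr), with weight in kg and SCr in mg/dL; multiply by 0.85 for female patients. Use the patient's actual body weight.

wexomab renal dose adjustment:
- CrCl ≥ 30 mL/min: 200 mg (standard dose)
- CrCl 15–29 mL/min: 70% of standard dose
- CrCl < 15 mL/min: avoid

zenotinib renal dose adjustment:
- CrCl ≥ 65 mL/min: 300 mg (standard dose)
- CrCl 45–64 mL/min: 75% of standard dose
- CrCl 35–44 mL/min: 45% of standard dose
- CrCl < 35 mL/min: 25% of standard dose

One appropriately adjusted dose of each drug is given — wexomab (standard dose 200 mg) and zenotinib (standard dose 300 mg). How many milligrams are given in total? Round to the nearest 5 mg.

215 mg

CrCl = (140 − 55) × 49.9 / (72 × 2.62) × 0.85 = 4241.5 / 188.64 × 0.85 ≈ 19.1 mL/min
CrCl ≈ 19 mL/min.
wexomab: 15–29 mL/min → 70% of 200 mg = 140 mg.
zenotinib: < 35 mL/min → 25% of 300 mg = 75 mg.
Total = 140 + 75 = 215 mg.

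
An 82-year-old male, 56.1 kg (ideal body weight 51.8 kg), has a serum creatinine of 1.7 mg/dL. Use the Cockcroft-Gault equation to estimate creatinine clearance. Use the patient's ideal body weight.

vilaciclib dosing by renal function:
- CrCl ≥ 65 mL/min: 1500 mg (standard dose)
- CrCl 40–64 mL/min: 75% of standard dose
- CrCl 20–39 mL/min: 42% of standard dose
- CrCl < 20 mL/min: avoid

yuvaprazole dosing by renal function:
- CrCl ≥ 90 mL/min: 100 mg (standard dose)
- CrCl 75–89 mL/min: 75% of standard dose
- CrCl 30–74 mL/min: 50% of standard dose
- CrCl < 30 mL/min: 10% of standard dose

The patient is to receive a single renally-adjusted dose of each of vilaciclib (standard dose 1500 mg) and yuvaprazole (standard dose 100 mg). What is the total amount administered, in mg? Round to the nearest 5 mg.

640 mg

CrCl = (140 − 82) × 51.8 / (72 × 1.7) = 3004.4 / 122.40 ≈ 24.5 mL/min
CrCl ≈ 25 mL/min.
vilaciclib: 20–39 mL/min → 42% of 1500 mg = 630 mg.
yuvaprazole: < 30 mL/min → 10% of 100 mg = 10 mg.
Total = 630 + 10 = 640 mg.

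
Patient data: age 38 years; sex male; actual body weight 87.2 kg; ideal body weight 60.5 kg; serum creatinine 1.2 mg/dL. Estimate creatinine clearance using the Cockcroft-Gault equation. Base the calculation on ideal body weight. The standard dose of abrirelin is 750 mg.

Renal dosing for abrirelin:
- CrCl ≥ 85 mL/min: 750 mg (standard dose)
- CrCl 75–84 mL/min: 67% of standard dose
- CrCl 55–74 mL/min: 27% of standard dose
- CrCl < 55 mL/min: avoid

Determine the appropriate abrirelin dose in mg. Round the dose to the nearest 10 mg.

200 mg

CrCl = (140 − 38) × 60.5 / (72 × 1.2) = 6171.0 / 86.40 ≈ 71.4 mL/min
CrCl ≈ 71 mL/min → bracket 55–74 mL/min.
27% of 750 mg = 202.5 mg → 200 mg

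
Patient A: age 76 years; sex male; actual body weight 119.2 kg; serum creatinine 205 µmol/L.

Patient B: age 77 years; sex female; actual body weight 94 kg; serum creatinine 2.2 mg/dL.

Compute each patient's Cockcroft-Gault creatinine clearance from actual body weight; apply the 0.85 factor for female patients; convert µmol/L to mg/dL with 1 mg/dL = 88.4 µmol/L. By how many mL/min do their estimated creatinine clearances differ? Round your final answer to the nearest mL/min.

Patient A: SCr = 205 / 88.4 = 2.319 mg/dL
Patient A: CrCl = (140 − 76) × 119.2 / (72 × 2.319) = 7628.8 / 166.97 ≈ 45.7 mL/min
Patient B: CrCl = (140 − 77) × 94 / (72 × 2.2) × 0.85 = 5922.0 / 158.40 × 0.85 ≈ 31.8 mL/min
|45.7 − 31.8| = 13.9 mL/min

14 mL/min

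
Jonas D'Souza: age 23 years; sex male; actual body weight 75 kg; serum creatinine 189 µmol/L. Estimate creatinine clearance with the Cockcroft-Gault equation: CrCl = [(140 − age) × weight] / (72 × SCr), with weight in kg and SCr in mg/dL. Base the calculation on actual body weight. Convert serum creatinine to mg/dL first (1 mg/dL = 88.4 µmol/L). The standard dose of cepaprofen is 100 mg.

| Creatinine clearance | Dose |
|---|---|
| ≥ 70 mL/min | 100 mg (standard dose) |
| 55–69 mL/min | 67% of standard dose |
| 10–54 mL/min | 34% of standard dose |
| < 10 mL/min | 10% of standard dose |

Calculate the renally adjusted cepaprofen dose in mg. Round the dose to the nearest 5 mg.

65 mg

SCr = 189 / 88.4 = 2.138 mg/dL
CrCl = (140 − 23) × 75 / (72 × 2.138) = 8775.0 / 153.94 ≈ 57.0 mL/min
CrCl ≈ 57 mL/min → bracket 55–69 mL/min.
67% of 100 mg = 67 mg → 65 mg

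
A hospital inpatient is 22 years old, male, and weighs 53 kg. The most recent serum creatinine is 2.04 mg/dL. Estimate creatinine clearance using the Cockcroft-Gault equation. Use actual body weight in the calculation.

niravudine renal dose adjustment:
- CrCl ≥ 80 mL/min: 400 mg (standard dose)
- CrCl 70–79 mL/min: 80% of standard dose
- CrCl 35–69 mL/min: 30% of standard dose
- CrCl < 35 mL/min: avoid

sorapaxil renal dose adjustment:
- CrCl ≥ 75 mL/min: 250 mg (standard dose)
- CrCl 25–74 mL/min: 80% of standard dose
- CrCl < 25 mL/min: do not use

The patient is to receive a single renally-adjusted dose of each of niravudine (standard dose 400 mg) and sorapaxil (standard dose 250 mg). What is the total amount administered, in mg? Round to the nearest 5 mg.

320 mg

CrCl = (140 − 22) × 53 / (72 × 2.04) = 6254.0 / 146.88 ≈ 42.6 mL/min
CrCl ≈ 43 mL/min.
niravudine: 35–69 mL/min → 30% of 400 mg = 120 mg.
sorapaxil: 25–74 mL/min → 80% of 250 mg = 200 mg.
Total = 120 + 200 = 320 mg.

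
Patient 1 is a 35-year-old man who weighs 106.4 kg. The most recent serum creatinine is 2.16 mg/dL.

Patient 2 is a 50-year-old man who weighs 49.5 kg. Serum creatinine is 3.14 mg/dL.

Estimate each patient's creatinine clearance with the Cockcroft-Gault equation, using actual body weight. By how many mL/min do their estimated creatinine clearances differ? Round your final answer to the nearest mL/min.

Patient 1: CrCl = (140 − 35) × 106.4 / (72 × 2.16) = 11172.0 / 155.52 ≈ 71.8 mL/min
Patient 2: CrCl = (140 − 50) × 49.5 / (72 × 3.14) = 4455.0 / 226.08 ≈ 19.7 mL/min
|71.8 − 19.7| = 52.1 mL/min

52 mL/min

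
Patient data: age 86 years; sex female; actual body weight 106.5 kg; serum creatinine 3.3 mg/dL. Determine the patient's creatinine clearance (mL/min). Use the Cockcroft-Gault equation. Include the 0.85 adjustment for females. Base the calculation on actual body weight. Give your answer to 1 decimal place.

CrCl = (140 − 86) × 106.5 / (72 × 3.3) × 0.85 = 5751.0 / 237.60 × 0.85 ≈ 20.6 mL/min

20.6 mL/min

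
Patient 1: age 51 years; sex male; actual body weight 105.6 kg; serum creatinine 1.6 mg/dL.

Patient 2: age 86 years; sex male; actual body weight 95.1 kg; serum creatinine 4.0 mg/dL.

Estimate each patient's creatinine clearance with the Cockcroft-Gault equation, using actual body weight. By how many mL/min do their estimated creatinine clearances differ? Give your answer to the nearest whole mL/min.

64 mL/min

Patient 1: CrCl = (140 − 51) × 105.6 / (72 × 1.6) = 9398.4 / 115.20 ≈ 81.6 mL/min
Patient 2: CrCl = (140 − 86) × 95.1 / (72 × 4) = 5135.4 / 288.00 ≈ 17.8 mL/min
|81.6 − 17.8| = 63.8 mL/min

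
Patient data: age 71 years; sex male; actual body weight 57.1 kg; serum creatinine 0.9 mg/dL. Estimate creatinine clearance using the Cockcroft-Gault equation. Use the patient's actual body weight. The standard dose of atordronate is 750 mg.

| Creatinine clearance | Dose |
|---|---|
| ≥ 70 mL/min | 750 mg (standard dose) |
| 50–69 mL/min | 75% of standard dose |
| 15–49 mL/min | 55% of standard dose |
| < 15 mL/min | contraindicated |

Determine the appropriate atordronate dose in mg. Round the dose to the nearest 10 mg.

560 mg

CrCl = (140 − 71) × 57.1 / (72 × 0.9) = 3939.9 / 64.80 ≈ 60.8 mL/min
CrCl ≈ 61 mL/min → bracket 50–69 mL/min.
75% of 750 mg = 562.5 mg → 560 mg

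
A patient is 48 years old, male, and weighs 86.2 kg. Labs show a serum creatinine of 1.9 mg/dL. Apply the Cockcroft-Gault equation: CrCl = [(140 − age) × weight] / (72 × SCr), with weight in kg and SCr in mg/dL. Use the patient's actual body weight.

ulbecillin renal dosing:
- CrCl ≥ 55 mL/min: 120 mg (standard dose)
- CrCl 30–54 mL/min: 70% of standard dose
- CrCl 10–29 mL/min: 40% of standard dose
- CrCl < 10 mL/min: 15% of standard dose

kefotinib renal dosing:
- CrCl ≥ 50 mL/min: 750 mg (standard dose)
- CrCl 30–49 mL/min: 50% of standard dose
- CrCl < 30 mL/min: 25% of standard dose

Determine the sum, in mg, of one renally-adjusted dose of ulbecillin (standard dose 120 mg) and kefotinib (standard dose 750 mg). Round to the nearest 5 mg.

870 mg

CrCl = (140 − 48) × 86.2 / (72 × 1.9) = 7930.4 / 136.80 ≈ 58.0 mL/min
CrCl ≈ 58 mL/min.
ulbecillin: ≥ 55 mL/min → 100% of 120 mg = 120 mg.
kefotinib: ≥ 50 mL/min → 100% of 750 mg = 750 mg.
Total = 120 + 750 = 870 mg.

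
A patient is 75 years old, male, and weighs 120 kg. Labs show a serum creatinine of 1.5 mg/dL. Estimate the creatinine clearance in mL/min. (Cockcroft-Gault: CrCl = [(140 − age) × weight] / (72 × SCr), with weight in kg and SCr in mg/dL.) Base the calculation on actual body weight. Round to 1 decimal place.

72.2 mL/min

CrCl = (140 − 75) × 120 / (72 × 1.5) = 7800.0 / 108.00 ≈ 72.2 mL/min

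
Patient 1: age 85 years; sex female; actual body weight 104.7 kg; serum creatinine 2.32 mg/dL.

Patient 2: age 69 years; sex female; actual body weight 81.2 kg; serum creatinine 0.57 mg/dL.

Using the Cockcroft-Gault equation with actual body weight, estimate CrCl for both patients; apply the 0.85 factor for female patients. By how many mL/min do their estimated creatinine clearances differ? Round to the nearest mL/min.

90 mL/min

Patient 1: CrCl = (140 − 85) × 104.7 / (72 × 2.32) × 0.85 = 5758.5 / 167.04 × 0.85 ≈ 29.3 mL/min
Patient 2: CrCl = (140 − 69) × 81.2 / (72 × 0.57) × 0.85 = 5765.2 / 41.04 × 0.85 ≈ 119.4 mL/min
|29.3 − 119.4| = 90.1 mL/min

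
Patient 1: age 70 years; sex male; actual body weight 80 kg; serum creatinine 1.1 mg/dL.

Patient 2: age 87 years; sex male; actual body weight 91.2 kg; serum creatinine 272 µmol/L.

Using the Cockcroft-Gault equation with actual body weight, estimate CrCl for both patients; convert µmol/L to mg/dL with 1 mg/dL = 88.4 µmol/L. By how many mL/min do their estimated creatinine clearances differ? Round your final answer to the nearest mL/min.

49 mL/min

Patient 1: CrCl = (140 − 70) × 80 / (72 × 1.1) = 5600.0 / 79.20 ≈ 70.7 mL/min
Patient 2: SCr = 272 / 88.4 = 3.077 mg/dL
Patient 2: CrCl = (140 − 87) × 91.2 / (72 × 3.077) = 4833.6 / 221.54 ≈ 21.8 mL/min
|70.7 − 21.8| = 48.9 mL/min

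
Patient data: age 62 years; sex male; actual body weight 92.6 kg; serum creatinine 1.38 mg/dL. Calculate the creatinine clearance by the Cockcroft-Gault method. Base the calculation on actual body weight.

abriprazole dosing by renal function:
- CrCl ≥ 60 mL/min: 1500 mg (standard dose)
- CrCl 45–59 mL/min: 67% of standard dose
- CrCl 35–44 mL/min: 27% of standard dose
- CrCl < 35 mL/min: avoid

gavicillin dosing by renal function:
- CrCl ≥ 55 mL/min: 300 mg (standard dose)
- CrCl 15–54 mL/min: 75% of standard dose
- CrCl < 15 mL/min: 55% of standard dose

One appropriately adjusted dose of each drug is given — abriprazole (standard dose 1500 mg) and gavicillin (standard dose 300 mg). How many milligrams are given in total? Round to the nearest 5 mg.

1800 mg

CrCl = (140 − 62) × 92.6 / (72 × 1.38) = 7222.8 / 99.36 ≈ 72.7 mL/min
CrCl ≈ 73 mL/min.
abriprazole: ≥ 60 mL/min → 100% of 1500 mg = 1500 mg.
gavicillin: ≥ 55 mL/min → 100% of 300 mg = 300 mg.
Total = 1500 + 300 = 1800 mg.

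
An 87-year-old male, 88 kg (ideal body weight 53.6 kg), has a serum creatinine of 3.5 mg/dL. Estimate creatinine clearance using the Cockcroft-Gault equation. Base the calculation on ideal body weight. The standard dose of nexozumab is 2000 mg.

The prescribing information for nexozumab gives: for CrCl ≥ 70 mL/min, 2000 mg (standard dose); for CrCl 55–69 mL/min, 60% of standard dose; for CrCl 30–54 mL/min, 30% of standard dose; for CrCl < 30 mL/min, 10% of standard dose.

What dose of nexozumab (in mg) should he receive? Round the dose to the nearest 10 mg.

CrCl = (140 − 87) × 53.6 / (72 × 3.5) = 2840.8 / 252.00 ≈ 11.3 mL/min
CrCl ≈ 11 mL/min → bracket < 30 mL/min.
10% of 2000 mg = 200 mg

200 mg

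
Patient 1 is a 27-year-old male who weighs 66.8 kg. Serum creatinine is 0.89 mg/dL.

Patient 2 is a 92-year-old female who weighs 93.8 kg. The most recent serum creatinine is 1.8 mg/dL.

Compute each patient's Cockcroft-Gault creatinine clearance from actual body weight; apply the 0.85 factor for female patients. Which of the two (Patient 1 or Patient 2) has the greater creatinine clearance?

Patient 1

Patient 1: CrCl = (140 − 27) × 66.8 / (72 × 0.89) = 7548.4 / 64.08 ≈ 117.8 mL/min
Patient 2: CrCl = (140 − 92) × 93.8 / (72 × 1.8) × 0.85 = 4502.4 / 129.60 × 0.85 ≈ 29.5 mL/min
117.8 vs 29.5 mL/min → Patient 1 is higher.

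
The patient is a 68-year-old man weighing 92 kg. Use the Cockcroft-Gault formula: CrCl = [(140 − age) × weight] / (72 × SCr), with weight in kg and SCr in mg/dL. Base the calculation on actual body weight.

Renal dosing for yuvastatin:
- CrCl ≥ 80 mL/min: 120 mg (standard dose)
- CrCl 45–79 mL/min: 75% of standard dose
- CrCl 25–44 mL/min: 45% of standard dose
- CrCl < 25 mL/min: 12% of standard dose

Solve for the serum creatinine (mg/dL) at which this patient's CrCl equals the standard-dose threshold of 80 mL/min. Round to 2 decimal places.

1.15 mg/dL

Standard dose requires CrCl ≥ 80 mL/min.
Set (140 − 68) × 92 / (72 × SCr) = 80
SCr = (140 − 68) × 92 / (72 × 80) = 1.150 mg/dL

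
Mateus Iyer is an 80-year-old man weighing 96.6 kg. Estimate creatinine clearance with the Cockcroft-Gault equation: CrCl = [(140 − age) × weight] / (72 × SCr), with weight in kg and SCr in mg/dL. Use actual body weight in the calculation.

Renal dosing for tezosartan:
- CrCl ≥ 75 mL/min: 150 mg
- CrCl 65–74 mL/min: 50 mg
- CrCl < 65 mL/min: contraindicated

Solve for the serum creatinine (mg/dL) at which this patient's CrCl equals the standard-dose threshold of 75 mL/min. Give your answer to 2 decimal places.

Standard dose requires CrCl ≥ 75 mL/min.
Set (140 − 80) × 96.6 / (72 × SCr) = 75
SCr = (140 − 80) × 96.6 / (72 × 75) = 1.073 mg/dL

1.07 mg/dL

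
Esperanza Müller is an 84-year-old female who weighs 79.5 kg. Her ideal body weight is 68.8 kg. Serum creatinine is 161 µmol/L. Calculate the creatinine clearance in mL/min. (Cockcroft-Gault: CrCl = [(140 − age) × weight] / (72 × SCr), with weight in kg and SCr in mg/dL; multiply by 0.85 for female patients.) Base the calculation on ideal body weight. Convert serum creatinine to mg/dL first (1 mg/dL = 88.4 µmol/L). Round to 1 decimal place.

SCr = 161 / 88.4 = 1.821 mg/dL
CrCl = (140 − 84) × 68.8 / (72 × 1.821) × 0.85 = 3852.8 / 131.11 × 0.85 ≈ 25.0 mL/min

25.0 mL/min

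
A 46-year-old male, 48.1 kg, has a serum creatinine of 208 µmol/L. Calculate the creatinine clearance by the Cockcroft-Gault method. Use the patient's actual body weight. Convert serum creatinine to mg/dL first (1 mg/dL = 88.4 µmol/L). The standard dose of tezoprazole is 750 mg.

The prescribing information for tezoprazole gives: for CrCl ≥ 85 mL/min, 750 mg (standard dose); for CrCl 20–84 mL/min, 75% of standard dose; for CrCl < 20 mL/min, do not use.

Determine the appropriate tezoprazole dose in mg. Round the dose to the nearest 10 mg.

560 mg

SCr = 208 / 88.4 = 2.353 mg/dL
CrCl = (140 − 46) × 48.1 / (72 × 2.353) = 4521.4 / 169.42 ≈ 26.7 mL/min
CrCl ≈ 27 mL/min → bracket 20–84 mL/min.
75% of 750 mg = 562.5 mg → 560 mg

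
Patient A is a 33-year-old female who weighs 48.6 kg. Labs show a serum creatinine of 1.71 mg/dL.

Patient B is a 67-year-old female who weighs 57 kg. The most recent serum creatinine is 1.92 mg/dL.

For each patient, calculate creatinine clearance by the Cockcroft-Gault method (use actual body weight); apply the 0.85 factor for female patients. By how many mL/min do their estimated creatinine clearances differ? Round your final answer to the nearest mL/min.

Patient A: CrCl = (140 − 33) × 48.6 / (72 × 1.71) × 0.85 = 5200.2 / 123.12 × 0.85 ≈ 35.9 mL/min
Patient B: CrCl = (140 − 67) × 57 / (72 × 1.92) × 0.85 = 4161.0 / 138.24 × 0.85 ≈ 25.6 mL/min
|35.9 − 25.6| = 10.3 mL/min

10 mL/min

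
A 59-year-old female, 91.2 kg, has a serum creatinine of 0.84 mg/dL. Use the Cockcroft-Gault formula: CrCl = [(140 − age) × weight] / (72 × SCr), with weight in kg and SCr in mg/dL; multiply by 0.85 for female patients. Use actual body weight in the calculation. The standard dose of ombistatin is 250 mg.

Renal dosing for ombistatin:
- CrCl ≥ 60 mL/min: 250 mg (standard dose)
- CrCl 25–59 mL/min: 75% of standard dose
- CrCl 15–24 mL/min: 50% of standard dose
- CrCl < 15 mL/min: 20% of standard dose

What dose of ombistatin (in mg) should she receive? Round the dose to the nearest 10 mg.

CrCl = (140 − 59) × 91.2 / (72 × 0.84) × 0.85 = 7387.2 / 60.48 × 0.85 ≈ 103.8 mL/min
CrCl ≈ 104 mL/min → bracket ≥ 60 mL/min.
100% of 250 mg = 250 mg

250 mg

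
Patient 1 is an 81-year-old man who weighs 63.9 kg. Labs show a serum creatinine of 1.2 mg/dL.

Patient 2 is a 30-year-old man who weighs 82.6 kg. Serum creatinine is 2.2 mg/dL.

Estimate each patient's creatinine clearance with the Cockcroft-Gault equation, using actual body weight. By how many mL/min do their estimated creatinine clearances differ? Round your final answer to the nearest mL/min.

Patient 1: CrCl = (140 − 81) × 63.9 / (72 × 1.2) = 3770.1 / 86.40 ≈ 43.6 mL/min
Patient 2: CrCl = (140 − 30) × 82.6 / (72 × 2.2) = 9086.0 / 158.40 ≈ 57.4 mL/min
|43.6 − 57.4| = 13.8 mL/min

14 mL/min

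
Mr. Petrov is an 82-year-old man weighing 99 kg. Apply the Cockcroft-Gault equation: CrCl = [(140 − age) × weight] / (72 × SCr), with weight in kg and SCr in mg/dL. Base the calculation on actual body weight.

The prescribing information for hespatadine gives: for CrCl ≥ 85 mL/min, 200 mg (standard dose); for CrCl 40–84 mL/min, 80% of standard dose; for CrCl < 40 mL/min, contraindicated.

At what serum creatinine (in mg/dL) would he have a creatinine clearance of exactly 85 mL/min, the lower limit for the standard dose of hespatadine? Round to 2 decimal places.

0.94 mg/dL

Standard dose requires CrCl ≥ 85 mL/min.
Set (140 − 82) × 99 / (72 × SCr) = 85
SCr = (140 − 82) × 99 / (72 × 85) = 0.938 mg/dL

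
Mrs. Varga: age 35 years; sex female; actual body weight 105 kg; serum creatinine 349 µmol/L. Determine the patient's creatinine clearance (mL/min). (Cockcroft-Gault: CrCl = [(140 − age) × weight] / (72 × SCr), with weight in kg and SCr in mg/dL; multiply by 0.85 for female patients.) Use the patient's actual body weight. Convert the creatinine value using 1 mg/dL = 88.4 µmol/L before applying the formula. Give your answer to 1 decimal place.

SCr = 349 / 88.4 = 3.948 mg/dL
CrCl = (140 − 35) × 105 / (72 × 3.948) × 0.85 = 11025.0 / 284.26 × 0.85 ≈ 33.0 mL/min

33.0 mL/min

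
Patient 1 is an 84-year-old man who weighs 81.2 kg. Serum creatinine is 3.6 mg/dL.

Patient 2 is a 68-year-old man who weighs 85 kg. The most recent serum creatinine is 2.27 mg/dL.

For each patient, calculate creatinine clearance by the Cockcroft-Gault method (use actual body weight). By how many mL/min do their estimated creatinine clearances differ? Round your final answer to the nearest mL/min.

20 mL/min

Patient 1: CrCl = (140 − 84) × 81.2 / (72 × 3.6) = 4547.2 / 259.20 ≈ 17.5 mL/min
Patient 2: CrCl = (140 − 68) × 85 / (72 × 2.27) = 6120.0 / 163.44 ≈ 37.4 mL/min
|17.5 − 37.4| = 19.9 mL/min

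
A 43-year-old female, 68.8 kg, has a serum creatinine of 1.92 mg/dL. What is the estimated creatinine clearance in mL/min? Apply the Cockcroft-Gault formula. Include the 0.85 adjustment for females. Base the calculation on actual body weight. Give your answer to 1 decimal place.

CrCl = (140 − 43) × 68.8 / (72 × 1.92) × 0.85 = 6673.6 / 138.24 × 0.85 ≈ 41.0 mL/min

41.0 mL/min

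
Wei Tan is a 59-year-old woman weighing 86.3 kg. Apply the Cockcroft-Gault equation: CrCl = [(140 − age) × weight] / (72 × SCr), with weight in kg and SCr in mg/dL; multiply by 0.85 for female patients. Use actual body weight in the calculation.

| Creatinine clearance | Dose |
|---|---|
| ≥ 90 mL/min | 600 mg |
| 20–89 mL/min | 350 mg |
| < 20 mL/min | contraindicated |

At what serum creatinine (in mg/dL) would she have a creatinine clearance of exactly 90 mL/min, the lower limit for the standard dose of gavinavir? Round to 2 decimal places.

0.92 mg/dL

Standard dose requires CrCl ≥ 90 mL/min.
Set (140 − 59) × 86.3 × 0.85 / (72 × SCr) = 90
SCr = (140 − 59) × 86.3 × 0.85 / (72 × 90) = 0.917 mg/dL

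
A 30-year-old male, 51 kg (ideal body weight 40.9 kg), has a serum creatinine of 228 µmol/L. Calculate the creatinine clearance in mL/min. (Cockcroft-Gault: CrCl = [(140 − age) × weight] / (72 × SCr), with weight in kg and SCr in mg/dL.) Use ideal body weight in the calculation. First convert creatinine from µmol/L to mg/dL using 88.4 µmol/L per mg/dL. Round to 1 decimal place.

SCr = 228 / 88.4 = 2.579 mg/dL
CrCl = (140 − 30) × 40.9 / (72 × 2.579) = 4499.0 / 185.69 ≈ 24.2 mL/min

24.2 mL/min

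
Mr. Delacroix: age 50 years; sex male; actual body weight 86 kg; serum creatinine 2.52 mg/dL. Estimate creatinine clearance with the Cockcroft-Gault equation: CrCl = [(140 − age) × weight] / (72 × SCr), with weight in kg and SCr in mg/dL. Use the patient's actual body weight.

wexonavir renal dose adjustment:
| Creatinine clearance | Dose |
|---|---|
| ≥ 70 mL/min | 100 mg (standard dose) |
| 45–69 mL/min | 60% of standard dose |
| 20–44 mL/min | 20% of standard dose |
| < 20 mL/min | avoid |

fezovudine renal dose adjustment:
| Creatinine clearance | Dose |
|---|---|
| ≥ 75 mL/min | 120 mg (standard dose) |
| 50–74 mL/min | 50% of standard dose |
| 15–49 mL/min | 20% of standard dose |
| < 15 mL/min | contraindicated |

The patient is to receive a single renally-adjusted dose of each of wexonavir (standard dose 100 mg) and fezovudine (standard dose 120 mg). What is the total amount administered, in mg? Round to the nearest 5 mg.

CrCl = (140 − 50) × 86 / (72 × 2.52) = 7740.0 / 181.44 ≈ 42.7 mL/min
CrCl ≈ 43 mL/min.
wexonavir: 20–44 mL/min → 20% of 100 mg = 20 mg.
fezovudine: 15–49 mL/min → 20% of 120 mg = 24 mg.
Total = 20 + 24 = 44 mg.

45 mg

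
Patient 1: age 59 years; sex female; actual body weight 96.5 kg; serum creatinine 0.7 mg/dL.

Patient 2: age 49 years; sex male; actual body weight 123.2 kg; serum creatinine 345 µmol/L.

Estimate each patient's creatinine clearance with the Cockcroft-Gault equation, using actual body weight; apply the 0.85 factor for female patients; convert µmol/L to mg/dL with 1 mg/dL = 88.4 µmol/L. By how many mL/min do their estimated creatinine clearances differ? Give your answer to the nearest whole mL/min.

Patient 1: CrCl = (140 − 59) × 96.5 / (72 × 0.7) × 0.85 = 7816.5 / 50.40 × 0.85 ≈ 131.8 mL/min
Patient 2: SCr = 345 / 88.4 = 3.903 mg/dL
Patient 2: CrCl = (140 − 49) × 123.2 / (72 × 3.903) = 11211.2 / 281.02 ≈ 39.9 mL/min
|131.8 − 39.9| = 91.9 mL/min

92 mL/min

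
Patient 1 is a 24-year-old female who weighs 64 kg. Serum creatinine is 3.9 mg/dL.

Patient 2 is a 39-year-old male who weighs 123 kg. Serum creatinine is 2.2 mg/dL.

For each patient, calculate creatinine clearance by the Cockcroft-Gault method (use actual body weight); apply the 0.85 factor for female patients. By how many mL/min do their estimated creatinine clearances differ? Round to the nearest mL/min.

Patient 1: CrCl = (140 − 24) × 64 / (72 × 3.9) × 0.85 = 7424.0 / 280.80 × 0.85 ≈ 22.5 mL/min
Patient 2: CrCl = (140 − 39) × 123 / (72 × 2.2) = 12423.0 / 158.40 ≈ 78.4 mL/min
|22.5 − 78.4| = 55.9 mL/min

56 mL/min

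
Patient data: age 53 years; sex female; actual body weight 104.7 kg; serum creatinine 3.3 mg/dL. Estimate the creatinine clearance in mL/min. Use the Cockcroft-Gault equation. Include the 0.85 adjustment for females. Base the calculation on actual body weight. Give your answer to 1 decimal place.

32.6 mL/min

CrCl = (140 − 53) × 104.7 / (72 × 3.3) × 0.85 = 9108.9 / 237.60 × 0.85 ≈ 32.6 mL/min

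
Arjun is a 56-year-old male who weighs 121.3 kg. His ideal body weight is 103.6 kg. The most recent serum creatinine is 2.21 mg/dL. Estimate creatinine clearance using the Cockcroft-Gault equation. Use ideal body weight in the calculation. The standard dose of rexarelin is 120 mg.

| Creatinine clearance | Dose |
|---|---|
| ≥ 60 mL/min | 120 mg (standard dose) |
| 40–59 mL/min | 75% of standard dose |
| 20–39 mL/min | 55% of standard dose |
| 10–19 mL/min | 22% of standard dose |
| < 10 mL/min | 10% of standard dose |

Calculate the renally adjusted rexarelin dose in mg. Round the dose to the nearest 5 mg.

CrCl = (140 − 56) × 103.6 / (72 × 2.21) = 8702.4 / 159.12 ≈ 54.7 mL/min
CrCl ≈ 55 mL/min → bracket 40–59 mL/min.
75% of 120 mg = 90 mg

90 mg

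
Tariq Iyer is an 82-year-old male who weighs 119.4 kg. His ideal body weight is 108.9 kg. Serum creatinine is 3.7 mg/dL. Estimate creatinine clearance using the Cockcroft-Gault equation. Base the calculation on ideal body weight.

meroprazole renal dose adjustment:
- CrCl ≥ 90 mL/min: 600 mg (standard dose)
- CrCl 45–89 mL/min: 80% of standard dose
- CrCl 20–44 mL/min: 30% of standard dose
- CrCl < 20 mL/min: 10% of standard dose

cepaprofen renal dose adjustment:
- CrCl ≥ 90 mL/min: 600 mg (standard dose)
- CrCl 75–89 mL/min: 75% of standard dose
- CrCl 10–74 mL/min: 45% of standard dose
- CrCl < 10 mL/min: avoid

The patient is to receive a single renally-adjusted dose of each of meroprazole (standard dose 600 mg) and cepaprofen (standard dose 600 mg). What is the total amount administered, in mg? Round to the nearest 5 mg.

450 mg

CrCl = (140 − 82) × 108.9 / (72 × 3.7) = 6316.2 / 266.40 ≈ 23.7 mL/min
CrCl ≈ 24 mL/min.
meroprazole: 20–44 mL/min → 30% of 600 mg = 180 mg.
cepaprofen: 10–74 mL/min → 45% of 600 mg = 270 mg.
Total = 180 + 270 = 450 mg.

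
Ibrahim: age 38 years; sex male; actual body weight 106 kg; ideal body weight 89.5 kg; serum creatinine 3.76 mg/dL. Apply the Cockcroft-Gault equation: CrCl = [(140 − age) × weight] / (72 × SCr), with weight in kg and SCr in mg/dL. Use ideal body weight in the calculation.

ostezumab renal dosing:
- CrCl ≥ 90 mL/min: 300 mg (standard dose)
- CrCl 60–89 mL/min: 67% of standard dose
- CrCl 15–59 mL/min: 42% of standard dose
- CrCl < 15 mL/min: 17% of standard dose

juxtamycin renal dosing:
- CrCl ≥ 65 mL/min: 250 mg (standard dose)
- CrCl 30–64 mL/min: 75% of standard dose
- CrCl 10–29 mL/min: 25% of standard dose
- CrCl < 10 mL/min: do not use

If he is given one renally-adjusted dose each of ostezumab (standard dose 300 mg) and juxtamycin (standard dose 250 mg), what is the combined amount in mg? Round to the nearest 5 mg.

CrCl = (140 − 38) × 89.5 / (72 × 3.76) = 9129.0 / 270.72 ≈ 33.7 mL/min
CrCl ≈ 34 mL/min.
ostezumab: 15–59 mL/min → 42% of 300 mg = 126 mg.
juxtamycin: 30–64 mL/min → 75% of 250 mg = 187.5 mg.
Total = 126 + 187.5 = 313.5 mg.

315 mg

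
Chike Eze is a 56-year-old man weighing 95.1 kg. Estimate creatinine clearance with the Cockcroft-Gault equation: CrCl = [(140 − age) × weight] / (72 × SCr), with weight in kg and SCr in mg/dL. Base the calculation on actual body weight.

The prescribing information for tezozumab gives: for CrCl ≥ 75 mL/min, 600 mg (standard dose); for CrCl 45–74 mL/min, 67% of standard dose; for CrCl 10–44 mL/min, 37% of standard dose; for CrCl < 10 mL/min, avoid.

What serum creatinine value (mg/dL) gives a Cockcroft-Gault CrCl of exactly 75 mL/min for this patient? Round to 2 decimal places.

Standard dose requires CrCl ≥ 75 mL/min.
Set (140 − 56) × 95.1 / (72 × SCr) = 75
SCr = (140 − 56) × 95.1 / (72 × 75) = 1.479 mg/dL

1.48 mg/dL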